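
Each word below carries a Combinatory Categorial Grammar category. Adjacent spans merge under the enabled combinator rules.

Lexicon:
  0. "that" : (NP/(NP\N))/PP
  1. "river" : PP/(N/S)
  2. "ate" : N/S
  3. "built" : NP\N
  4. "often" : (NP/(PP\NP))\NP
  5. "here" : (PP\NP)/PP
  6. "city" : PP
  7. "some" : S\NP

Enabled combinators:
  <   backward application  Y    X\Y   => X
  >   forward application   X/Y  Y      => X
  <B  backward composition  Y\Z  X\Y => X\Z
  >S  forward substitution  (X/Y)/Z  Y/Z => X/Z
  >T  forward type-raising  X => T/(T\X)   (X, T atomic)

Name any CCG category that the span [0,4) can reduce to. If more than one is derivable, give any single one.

[0,8] S   <
  [0,7] NP   >
    [0,5] NP/(PP\NP)   <
      [0,4] NP   >
        [0,3] NP/(NP\N)   >
          [0,1] "that" : (NP/(NP\N))/PP
          [1,3] PP   >
            [1,2] "river" : PP/(N/S)
            [2,3] "ate" : N/S
        [3,4] "built" : NP\N
      [4,5] "often" : (NP/(PP\NP))\NP
    [5,7] PP\NP   >
      [5,6] "here" : (PP\NP)/PP
      [6,7] "city" : PP
  [7,8] "some" : S\NP

NP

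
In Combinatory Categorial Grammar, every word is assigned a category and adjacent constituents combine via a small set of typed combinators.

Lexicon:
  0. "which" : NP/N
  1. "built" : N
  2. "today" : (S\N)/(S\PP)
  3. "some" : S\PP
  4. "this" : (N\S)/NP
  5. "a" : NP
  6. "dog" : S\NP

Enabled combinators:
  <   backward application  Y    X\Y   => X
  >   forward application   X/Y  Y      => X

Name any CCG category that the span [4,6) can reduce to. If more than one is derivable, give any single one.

N\S

[0,7] S   <
  [0,6] NP   >
    [0,1] "which" : NP/N
    [1,6] N   <
      [1,4] S   <
        [1,2] "built" : N
        [2,4] S\N   >
          [2,3] "today" : (S\N)/(S\PP)
          [3,4] "some" : S\PP
      [4,6] N\S   >
        [4,5] "this" : (N\S)/NP
        [5,6] "a" : NP
  [6,7] "dog" : S\NP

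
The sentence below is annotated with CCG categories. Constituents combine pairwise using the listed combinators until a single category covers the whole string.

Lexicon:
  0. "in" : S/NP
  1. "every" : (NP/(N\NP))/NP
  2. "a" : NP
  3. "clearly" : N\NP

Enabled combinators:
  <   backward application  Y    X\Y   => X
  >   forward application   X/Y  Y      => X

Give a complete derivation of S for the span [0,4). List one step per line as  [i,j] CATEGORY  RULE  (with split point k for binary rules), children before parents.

[0,1] S/NP  lex  "in"
[1,2] (NP/(N\NP))/NP  lex  "every"
[2,3] NP  lex  "a"
[1,3] NP/(N\NP)  >  k=2
[3,4] N\NP  lex  "clearly"
[1,4] NP  >  k=3
[0,4] S  >  k=1

[0,4] S   >
  [0,1] "in" : S/NP
  [1,4] NP   >
    [1,3] NP/(N\NP)   >
      [1,2] "every" : (NP/(N\NP))/NP
      [2,3] "a" : NP
    [3,4] "clearly" : N\NP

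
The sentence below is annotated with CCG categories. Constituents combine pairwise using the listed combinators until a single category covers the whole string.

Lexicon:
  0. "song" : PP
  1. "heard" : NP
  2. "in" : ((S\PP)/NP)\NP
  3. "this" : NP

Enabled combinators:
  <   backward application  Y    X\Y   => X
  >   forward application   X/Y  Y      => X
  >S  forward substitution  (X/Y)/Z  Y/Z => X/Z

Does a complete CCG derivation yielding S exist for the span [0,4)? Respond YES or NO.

YES

[0,4] S   <
  [0,1] "song" : PP
  [1,4] S\PP   >
    [1,3] (S\PP)/NP   <
      [1,2] "heard" : NP
      [2,3] "in" : ((S\PP)/NP)\NP
    [3,4] "this" : NP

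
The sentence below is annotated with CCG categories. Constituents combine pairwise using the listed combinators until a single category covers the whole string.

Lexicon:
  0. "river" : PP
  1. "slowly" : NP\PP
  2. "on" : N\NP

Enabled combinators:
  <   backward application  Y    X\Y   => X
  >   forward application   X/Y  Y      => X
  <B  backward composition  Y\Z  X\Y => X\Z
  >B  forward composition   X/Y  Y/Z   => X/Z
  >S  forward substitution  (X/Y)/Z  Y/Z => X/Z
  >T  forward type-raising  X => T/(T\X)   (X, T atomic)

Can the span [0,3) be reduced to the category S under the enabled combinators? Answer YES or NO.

PP NP\PP N\NP
CKY chart[0,3] = {N, N/(N\N), NP/(NP\N), PP/(PP\N), S/(S\N)}; S ∉ chart

NO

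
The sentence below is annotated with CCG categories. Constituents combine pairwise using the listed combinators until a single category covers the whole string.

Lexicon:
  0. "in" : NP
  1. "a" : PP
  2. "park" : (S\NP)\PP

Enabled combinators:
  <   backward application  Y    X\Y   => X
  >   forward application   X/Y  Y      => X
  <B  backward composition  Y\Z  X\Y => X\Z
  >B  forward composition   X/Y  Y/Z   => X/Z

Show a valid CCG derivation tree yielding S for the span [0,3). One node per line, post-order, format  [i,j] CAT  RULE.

[0,1] NP  lex  "in"
[1,2] PP  lex  "a"
[2,3] (S\NP)\PP  lex  "park"
[1,3] S\NP  <  k=2
[0,3] S  <  k=1

[0,3] S   <
  [0,1] "in" : NP
  [1,3] S\NP   <
    [1,2] "a" : PP
    [2,3] "park" : (S\NP)\PP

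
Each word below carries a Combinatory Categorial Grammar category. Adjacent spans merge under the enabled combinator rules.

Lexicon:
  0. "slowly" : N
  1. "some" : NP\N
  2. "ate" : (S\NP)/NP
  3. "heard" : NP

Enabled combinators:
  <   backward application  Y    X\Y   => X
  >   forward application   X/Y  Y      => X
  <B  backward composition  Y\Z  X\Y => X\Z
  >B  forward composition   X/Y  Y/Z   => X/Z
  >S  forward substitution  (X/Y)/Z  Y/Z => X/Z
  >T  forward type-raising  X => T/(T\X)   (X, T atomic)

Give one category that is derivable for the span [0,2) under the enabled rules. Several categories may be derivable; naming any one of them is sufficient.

[0,4] S   <
  [0,2] NP   >
    [0,1] NP/(NP\N)   >T
      [0,1] "slowly" : N
    [1,2] "some" : NP\N
  [2,4] S\NP   >
    [2,3] "ate" : (S\NP)/NP
    [3,4] "heard" : NP

NP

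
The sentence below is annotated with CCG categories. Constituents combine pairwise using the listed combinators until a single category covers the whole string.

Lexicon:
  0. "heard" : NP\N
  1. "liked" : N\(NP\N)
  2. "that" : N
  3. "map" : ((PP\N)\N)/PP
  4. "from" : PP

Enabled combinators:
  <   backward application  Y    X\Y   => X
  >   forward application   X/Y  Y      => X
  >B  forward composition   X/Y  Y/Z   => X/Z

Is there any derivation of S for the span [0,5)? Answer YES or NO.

NO

NP\N N\(NP\N) N ((PP\N)\N)/PP PP
CKY chart[0,5] = {PP}; S ∉ chart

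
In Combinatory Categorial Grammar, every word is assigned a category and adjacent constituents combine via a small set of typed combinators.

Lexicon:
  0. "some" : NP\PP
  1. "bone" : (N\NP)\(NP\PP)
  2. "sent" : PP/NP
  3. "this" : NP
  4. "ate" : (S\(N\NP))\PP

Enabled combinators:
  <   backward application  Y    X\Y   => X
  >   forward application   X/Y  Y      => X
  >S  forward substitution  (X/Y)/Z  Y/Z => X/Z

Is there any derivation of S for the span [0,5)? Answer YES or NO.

YES

[0,5] S   <
  [0,2] N\NP   <
    [0,1] "some" : NP\PP
    [1,2] "bone" : (N\NP)\(NP\PP)
  [2,5] S\(N\NP)   <
    [2,4] PP   >
      [2,3] "sent" : PP/NP
      [3,4] "this" : NP
    [4,5] "ate" : (S\(N\NP))\PP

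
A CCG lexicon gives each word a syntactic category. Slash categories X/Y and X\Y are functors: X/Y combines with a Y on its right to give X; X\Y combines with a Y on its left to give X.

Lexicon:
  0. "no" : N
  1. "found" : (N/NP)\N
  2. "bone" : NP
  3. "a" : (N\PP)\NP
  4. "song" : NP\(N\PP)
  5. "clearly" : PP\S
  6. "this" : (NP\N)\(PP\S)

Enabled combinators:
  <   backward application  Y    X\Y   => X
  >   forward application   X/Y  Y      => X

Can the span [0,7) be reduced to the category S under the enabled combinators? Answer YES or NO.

N (N/NP)\N NP (N\PP)\NP NP\(N\PP) PP\S (NP\N)\(PP\S)
CKY chart[0,7] = {NP}; S ∉ chart

NO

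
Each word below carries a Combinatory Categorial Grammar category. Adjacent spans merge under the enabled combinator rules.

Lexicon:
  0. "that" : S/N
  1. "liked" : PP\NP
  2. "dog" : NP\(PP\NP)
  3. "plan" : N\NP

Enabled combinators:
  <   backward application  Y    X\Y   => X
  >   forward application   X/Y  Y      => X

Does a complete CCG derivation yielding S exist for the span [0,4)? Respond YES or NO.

YES

[0,4] S   >
  [0,1] "that" : S/N
  [1,4] N   <
    [1,3] NP   <
      [1,2] "liked" : PP\NP
      [2,3] "dog" : NP\(PP\NP)
    [3,4] "plan" : N\NP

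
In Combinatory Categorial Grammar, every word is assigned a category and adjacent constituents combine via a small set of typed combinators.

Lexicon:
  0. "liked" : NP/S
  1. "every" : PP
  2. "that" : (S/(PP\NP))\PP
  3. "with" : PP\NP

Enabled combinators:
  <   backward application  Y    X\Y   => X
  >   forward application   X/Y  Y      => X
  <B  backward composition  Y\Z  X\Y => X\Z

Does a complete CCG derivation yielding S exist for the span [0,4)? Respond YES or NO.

NO

NP/S PP (S/(PP\NP))\PP PP\NP
CKY chart[0,4] = {NP}; S ∉ chart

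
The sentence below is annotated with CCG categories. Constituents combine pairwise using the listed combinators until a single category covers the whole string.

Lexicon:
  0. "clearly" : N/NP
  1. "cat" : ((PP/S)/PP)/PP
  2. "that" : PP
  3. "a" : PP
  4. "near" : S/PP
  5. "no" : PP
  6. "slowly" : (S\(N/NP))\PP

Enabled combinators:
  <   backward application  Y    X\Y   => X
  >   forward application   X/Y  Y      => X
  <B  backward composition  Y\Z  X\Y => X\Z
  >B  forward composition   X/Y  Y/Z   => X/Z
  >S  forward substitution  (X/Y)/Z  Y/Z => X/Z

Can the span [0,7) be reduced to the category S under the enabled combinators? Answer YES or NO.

[0,7] S   <
  [0,1] "clearly" : N/NP
  [1,7] S\(N/NP)   <
    [1,6] PP   >
      [1,4] PP/S   >
        [1,3] (PP/S)/PP   >
          [1,2] "cat" : ((PP/S)/PP)/PP
          [2,3] "that" : PP
        [3,4] "a" : PP
      [4,6] S   >
        [4,5] "near" : S/PP
        [5,6] "no" : PP
    [6,7] "slowly" : (S\(N/NP))\PP

YES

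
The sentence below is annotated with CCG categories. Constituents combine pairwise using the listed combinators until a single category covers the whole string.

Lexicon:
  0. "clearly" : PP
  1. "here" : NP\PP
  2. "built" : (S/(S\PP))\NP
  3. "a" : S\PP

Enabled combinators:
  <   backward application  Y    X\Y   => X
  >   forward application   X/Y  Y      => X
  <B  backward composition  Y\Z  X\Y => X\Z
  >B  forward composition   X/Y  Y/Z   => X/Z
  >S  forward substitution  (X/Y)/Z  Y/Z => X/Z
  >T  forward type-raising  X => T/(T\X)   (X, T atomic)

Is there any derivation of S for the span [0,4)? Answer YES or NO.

[0,4] S   >
  [0,3] S/(S\PP)   <
    [0,2] NP   >
      [0,1] NP/(NP\PP)   >T
        [0,1] "clearly" : PP
      [1,2] "here" : NP\PP
    [2,3] "built" : (S/(S\PP))\NP
  [3,4] "a" : S\PP

YES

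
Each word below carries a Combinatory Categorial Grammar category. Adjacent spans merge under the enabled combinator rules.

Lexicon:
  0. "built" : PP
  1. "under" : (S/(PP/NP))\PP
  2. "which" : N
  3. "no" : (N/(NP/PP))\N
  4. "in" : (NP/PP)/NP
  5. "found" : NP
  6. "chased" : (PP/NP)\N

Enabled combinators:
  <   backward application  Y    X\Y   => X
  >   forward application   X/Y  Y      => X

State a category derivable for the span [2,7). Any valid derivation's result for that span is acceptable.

[0,7] S   >
  [0,2] S/(PP/NP)   <
    [0,1] "built" : PP
    [1,2] "under" : (S/(PP/NP))\PP
  [2,7] PP/NP   <
    [2,6] N   >
      [2,4] N/(NP/PP)   <
        [2,3] "which" : N
        [3,4] "no" : (N/(NP/PP))\N
      [4,6] NP/PP   >
        [4,5] "in" : (NP/PP)/NP
        [5,6] "found" : NP
    [6,7] "chased" : (PP/NP)\N

PP/NP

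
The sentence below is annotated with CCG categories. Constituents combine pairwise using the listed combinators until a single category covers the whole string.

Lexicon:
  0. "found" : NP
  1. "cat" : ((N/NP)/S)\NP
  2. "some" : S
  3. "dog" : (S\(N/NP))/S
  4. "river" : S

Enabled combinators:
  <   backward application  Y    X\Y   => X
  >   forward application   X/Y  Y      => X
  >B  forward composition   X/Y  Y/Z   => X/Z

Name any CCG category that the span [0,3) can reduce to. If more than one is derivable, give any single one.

N/NP

[0,5] S   <
  [0,3] N/NP   >
    [0,2] (N/NP)/S   <
      [0,1] "found" : NP
      [1,2] "cat" : ((N/NP)/S)\NP
    [2,3] "some" : S
  [3,5] S\(N/NP)   >
    [3,4] "dog" : (S\(N/NP))/S
    [4,5] "river" : S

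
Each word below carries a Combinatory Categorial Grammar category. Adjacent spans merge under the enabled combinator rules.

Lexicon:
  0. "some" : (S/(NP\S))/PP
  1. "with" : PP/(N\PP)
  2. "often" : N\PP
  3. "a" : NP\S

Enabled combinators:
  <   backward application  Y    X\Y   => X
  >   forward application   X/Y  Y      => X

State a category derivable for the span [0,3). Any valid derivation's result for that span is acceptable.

S/(NP\S)

[0,4] S   >
  [0,3] S/(NP\S)   >
    [0,1] "some" : (S/(NP\S))/PP
    [1,3] PP   >
      [1,2] "with" : PP/(N\PP)
      [2,3] "often" : N\PP
  [3,4] "a" : NP\S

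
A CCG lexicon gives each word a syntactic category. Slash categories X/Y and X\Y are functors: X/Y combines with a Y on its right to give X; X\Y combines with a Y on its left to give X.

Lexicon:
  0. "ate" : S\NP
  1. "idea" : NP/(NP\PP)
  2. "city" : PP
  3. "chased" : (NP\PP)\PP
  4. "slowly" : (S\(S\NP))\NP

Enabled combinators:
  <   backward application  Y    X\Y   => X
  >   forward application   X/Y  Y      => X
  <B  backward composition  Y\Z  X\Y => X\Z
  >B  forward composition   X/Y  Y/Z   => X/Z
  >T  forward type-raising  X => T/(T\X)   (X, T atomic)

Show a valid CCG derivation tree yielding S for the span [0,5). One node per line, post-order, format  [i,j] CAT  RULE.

[0,1] S\NP  lex  "ate"
[1,2] NP/(NP\PP)  lex  "idea"
[2,3] PP  lex  "city"
[3,4] (NP\PP)\PP  lex  "chased"
[2,4] NP\PP  <  k=3
[1,4] NP  >  k=2
[4,5] (S\(S\NP))\NP  lex  "slowly"
[1,5] S\(S\NP)  <  k=4
[0,5] S  <  k=1

[0,5] S   <
  [0,1] "ate" : S\NP
  [1,5] S\(S\NP)   <
    [1,4] NP   >
      [1,2] "idea" : NP/(NP\PP)
      [2,4] NP\PP   <
        [2,3] "city" : PP
        [3,4] "chased" : (NP\PP)\PP
    [4,5] "slowly" : (S\(S\NP))\NP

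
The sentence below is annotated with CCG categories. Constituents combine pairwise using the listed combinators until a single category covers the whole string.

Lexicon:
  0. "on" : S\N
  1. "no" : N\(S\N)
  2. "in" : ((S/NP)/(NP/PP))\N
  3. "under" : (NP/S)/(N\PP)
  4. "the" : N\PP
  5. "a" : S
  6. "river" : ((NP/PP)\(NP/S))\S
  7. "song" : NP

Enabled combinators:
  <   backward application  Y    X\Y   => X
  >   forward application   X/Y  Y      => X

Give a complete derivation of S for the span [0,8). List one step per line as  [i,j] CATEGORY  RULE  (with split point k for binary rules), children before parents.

[0,8] S   >
  [0,7] S/NP   >
    [0,3] (S/NP)/(NP/PP)   <
      [0,2] N   <
        [0,1] "on" : S\N
        [1,2] "no" : N\(S\N)
      [2,3] "in" : ((S/NP)/(NP/PP))\N
    [3,7] NP/PP   <
      [3,5] NP/S   >
        [3,4] "under" : (NP/S)/(N\PP)
        [4,5] "the" : N\PP
      [5,7] (NP/PP)\(NP/S)   <
        [5,6] "a" : S
        [6,7] "river" : ((NP/PP)\(NP/S))\S
  [7,8] "song" : NP

[0,1] S\N  lex  "on"
[1,2] N\(S\N)  lex  "no"
[0,2] N  <  k=1
[2,3] ((S/NP)/(NP/PP))\N  lex  "in"
[0,3] (S/NP)/(NP/PP)  <  k=2
[3,4] (NP/S)/(N\PP)  lex  "under"
[4,5] N\PP  lex  "the"
[3,5] NP/S  >  k=4
[5,6] S  lex  "a"
[6,7] ((NP/PP)\(NP/S))\S  lex  "river"
[5,7] (NP/PP)\(NP/S)  <  k=6
[3,7] NP/PP  <  k=5
[0,7] S/NP  >  k=3
[7,8] NP  lex  "song"
[0,8] S  >  k=7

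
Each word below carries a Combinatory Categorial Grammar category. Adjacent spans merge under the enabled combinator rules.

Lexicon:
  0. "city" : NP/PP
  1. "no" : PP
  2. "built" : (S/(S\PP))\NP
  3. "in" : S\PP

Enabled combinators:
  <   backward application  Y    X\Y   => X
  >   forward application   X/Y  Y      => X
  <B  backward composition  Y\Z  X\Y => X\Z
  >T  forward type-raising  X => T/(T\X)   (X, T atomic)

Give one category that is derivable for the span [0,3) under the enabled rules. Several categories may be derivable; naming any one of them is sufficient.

S/(S\PP)

[0,4] S   >
  [0,3] S/(S\PP)   <
    [0,2] NP   >
      [0,1] "city" : NP/PP
      [1,2] "no" : PP
    [2,3] "built" : (S/(S\PP))\NP
  [3,4] "in" : S\PP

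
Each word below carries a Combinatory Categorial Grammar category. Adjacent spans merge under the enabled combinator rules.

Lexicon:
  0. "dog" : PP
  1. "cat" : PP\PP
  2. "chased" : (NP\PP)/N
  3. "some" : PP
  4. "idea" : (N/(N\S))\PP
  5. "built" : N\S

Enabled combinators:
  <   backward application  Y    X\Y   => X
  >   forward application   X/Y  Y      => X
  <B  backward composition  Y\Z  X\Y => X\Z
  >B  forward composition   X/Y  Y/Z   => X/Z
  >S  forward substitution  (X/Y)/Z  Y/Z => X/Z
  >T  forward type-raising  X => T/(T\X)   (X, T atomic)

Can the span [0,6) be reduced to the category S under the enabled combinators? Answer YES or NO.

PP PP\PP (NP\PP)/N PP (N/(N\S))\PP N\S
CKY chart[0,6] = {N/(N\NP), NP, NP/(NP\NP), NP/(N\N), PP/(PP\NP), S/(S\NP)}; S ∉ chart

NO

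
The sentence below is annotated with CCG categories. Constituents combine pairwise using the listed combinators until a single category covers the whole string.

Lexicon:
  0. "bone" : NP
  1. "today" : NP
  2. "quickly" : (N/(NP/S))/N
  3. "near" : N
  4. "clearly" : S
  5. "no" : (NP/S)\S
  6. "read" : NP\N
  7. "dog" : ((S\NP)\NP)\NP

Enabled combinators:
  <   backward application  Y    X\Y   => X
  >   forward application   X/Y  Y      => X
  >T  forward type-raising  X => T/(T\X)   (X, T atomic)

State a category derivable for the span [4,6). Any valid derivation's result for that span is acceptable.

[0,8] S   <
  [0,1] "bone" : NP
  [1,8] S\NP   <
    [1,2] "today" : NP
    [2,8] (S\NP)\NP   <
      [2,7] NP   <
        [2,6] N   >
          [2,4] N/(NP/S)   >
            [2,3] "quickly" : (N/(NP/S))/N
            [3,4] "near" : N
          [4,6] NP/S   <
            [4,5] "clearly" : S
            [5,6] "no" : (NP/S)\S
        [6,7] "read" : NP\N
      [7,8] "dog" : ((S\NP)\NP)\NP

NP/S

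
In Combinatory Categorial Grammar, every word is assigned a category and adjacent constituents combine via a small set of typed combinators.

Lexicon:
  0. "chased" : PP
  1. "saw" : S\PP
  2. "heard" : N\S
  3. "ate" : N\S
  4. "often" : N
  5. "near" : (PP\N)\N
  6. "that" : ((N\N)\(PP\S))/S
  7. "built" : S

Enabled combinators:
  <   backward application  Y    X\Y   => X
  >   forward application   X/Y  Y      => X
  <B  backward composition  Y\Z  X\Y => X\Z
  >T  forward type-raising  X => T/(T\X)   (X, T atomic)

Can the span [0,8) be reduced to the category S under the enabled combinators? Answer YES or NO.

PP S\PP N\S N\S N (PP\N)\N ((N\N)\(PP\S))/S S
CKY chart[0,8] = {N, N/(N\N), NP/(NP\N), PP/(PP\N), S/(S\N)}; S ∉ chart

NO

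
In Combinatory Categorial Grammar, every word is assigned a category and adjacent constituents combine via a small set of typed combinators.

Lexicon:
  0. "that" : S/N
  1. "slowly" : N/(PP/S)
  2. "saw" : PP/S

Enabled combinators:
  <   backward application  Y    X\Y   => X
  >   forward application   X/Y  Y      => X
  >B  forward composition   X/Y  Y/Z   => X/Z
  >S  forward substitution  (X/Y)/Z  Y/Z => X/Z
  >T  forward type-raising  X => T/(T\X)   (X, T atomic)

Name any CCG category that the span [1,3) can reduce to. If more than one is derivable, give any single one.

N

[0,3] S   >
  [0,1] "that" : S/N
  [1,3] N   >
    [1,2] "slowly" : N/(PP/S)
    [2,3] "saw" : PP/S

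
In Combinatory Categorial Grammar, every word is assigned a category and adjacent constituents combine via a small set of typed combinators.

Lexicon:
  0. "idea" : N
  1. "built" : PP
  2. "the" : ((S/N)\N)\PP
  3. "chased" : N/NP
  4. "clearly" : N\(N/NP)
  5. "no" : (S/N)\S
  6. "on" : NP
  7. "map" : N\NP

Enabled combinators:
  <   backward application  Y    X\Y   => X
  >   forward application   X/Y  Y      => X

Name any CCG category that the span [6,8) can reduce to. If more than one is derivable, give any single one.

N

[0,8] S   >
  [0,6] S/N   <
    [0,5] S   >
      [0,3] S/N   <
        [0,1] "idea" : N
        [1,3] (S/N)\N   <
          [1,2] "built" : PP
          [2,3] "the" : ((S/N)\N)\PP
      [3,5] N   <
        [3,4] "chased" : N/NP
        [4,5] "clearly" : N\(N/NP)
    [5,6] "no" : (S/N)\S
  [6,8] N   <
    [6,7] "on" : NP
    [7,8] "map" : N\NP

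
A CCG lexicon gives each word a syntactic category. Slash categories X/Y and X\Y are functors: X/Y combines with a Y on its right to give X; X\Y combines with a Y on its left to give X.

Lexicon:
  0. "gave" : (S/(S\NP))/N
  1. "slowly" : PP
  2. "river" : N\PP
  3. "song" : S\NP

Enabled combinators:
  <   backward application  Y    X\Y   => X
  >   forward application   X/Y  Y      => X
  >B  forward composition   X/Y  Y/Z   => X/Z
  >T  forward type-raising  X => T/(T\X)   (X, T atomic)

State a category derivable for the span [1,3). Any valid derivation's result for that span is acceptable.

N

[0,4] S   >
  [0,3] S/(S\NP)   >
    [0,1] "gave" : (S/(S\NP))/N
    [1,3] N   <
      [1,2] "slowly" : PP
      [2,3] "river" : N\PP
  [3,4] "song" : S\NP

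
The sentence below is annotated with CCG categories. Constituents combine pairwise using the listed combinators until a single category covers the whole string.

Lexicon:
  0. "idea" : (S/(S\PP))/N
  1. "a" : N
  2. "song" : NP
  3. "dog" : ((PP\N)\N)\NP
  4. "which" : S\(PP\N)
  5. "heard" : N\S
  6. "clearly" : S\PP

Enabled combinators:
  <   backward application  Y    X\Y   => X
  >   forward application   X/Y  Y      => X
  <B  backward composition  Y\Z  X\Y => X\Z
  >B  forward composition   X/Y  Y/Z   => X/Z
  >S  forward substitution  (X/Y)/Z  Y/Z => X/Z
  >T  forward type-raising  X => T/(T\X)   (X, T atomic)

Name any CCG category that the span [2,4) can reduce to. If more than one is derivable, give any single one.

(PP\N)\N

[0,7] S   >
  [0,6] S/(S\PP)   >
    [0,1] "idea" : (S/(S\PP))/N
    [1,6] N   <
      [1,5] S   >
        [1,2] S/(S\N)   >T
          [1,2] "a" : N
        [2,5] S\N   <B
          [2,4] (PP\N)\N   <
            [2,3] "song" : NP
            [3,4] "dog" : ((PP\N)\N)\NP
          [4,5] "which" : S\(PP\N)
      [5,6] "heard" : N\S
  [6,7] "clearly" : S\PP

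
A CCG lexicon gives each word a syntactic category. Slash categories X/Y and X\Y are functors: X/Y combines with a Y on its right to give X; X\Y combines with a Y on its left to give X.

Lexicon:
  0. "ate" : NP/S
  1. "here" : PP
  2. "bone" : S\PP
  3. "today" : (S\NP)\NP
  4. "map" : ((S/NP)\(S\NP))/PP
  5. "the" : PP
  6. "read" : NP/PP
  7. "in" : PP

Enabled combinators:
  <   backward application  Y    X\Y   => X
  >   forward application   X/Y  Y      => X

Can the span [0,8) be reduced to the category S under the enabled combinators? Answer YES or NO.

[0,8] S   >
  [0,6] S/NP   <
    [0,4] S\NP   <
      [0,3] NP   >
        [0,1] "ate" : NP/S
        [1,3] S   <
          [1,2] "here" : PP
          [2,3] "bone" : S\PP
      [3,4] "today" : (S\NP)\NP
    [4,6] (S/NP)\(S\NP)   >
      [4,5] "map" : ((S/NP)\(S\NP))/PP
      [5,6] "the" : PP
  [6,8] NP   >
    [6,7] "read" : NP/PP
    [7,8] "in" : PP

YES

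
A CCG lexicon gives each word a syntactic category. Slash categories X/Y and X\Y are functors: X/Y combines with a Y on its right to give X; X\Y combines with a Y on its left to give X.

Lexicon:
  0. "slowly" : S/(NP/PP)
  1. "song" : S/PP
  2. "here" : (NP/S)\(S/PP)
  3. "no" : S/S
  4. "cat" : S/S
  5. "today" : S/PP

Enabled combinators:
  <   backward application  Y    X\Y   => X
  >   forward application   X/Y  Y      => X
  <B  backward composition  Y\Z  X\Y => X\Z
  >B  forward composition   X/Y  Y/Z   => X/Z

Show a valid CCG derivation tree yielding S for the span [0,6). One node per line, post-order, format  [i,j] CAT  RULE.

[0,1] S/(NP/PP)  lex  "slowly"
[1,2] S/PP  lex  "song"
[2,3] (NP/S)\(S/PP)  lex  "here"
[1,3] NP/S  <  k=2
[3,4] S/S  lex  "no"
[4,5] S/S  lex  "cat"
[5,6] S/PP  lex  "today"
[4,6] S/PP  >B  k=5
[3,6] S/PP  >B  k=4
[1,6] NP/PP  >B  k=3
[0,6] S  >  k=1

[0,6] S   >
  [0,1] "slowly" : S/(NP/PP)
  [1,6] NP/PP   >B
    [1,3] NP/S   <
      [1,2] "song" : S/PP
      [2,3] "here" : (NP/S)\(S/PP)
    [3,6] S/PP   >B
      [3,4] "no" : S/S
      [4,6] S/PP   >B
        [4,5] "cat" : S/S
        [5,6] "today" : S/PP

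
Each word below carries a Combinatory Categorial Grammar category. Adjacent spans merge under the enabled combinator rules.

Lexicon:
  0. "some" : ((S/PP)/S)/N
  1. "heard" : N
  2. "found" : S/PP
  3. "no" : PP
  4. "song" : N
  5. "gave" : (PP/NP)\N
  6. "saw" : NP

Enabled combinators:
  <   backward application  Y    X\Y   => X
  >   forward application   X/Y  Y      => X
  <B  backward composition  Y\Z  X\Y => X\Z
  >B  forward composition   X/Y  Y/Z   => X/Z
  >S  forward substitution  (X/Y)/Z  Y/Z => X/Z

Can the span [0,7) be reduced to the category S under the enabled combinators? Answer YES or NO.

YES

[0,7] S   >
  [0,4] S/PP   >
    [0,2] (S/PP)/S   >
      [0,1] "some" : ((S/PP)/S)/N
      [1,2] "heard" : N
    [2,4] S   >
      [2,3] "found" : S/PP
      [3,4] "no" : PP
  [4,7] PP   >
    [4,6] PP/NP   <
      [4,5] "song" : N
      [5,6] "gave" : (PP/NP)\N
    [6,7] "saw" : NP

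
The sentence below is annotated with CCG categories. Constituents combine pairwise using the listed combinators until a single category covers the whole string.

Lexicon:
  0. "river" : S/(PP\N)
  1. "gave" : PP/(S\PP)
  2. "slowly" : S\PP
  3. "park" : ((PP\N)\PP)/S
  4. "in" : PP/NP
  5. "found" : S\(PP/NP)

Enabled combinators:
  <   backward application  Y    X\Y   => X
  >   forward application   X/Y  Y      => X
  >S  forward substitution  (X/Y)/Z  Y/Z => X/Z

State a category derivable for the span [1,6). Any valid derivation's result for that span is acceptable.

[0,6] S   >
  [0,1] "river" : S/(PP\N)
  [1,6] PP\N   <
    [1,3] PP   >
      [1,2] "gave" : PP/(S\PP)
      [2,3] "slowly" : S\PP
    [3,6] (PP\N)\PP   >
      [3,4] "park" : ((PP\N)\PP)/S
      [4,6] S   <
        [4,5] "in" : PP/NP
        [5,6] "found" : S\(PP/NP)

PP\N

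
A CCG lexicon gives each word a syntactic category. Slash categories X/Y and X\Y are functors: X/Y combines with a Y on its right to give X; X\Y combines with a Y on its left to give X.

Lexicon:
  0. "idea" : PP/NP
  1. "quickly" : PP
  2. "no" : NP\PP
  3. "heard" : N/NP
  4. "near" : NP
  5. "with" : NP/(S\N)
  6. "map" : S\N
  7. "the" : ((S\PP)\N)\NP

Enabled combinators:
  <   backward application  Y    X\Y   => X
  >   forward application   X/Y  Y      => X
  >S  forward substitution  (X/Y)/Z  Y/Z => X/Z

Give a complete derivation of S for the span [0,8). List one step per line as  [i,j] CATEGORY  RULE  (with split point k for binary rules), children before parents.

[0,1] PP/NP  lex  "idea"
[1,2] PP  lex  "quickly"
[2,3] NP\PP  lex  "no"
[1,3] NP  <  k=2
[0,3] PP  >  k=1
[3,4] N/NP  lex  "heard"
[4,5] NP  lex  "near"
[3,5] N  >  k=4
[5,6] NP/(S\N)  lex  "with"
[6,7] S\N  lex  "map"
[5,7] NP  >  k=6
[7,8] ((S\PP)\N)\NP  lex  "the"
[5,8] (S\PP)\N  <  k=7
[3,8] S\PP  <  k=5
[0,8] S  <  k=3

[0,8] S   <
  [0,3] PP   >
    [0,1] "idea" : PP/NP
    [1,3] NP   <
      [1,2] "quickly" : PP
      [2,3] "no" : NP\PP
  [3,8] S\PP   <
    [3,5] N   >
      [3,4] "heard" : N/NP
      [4,5] "near" : NP
    [5,8] (S\PP)\N   <
      [5,7] NP   >
        [5,6] "with" : NP/(S\N)
        [6,7] "map" : S\N
      [7,8] "the" : ((S\PP)\N)\NP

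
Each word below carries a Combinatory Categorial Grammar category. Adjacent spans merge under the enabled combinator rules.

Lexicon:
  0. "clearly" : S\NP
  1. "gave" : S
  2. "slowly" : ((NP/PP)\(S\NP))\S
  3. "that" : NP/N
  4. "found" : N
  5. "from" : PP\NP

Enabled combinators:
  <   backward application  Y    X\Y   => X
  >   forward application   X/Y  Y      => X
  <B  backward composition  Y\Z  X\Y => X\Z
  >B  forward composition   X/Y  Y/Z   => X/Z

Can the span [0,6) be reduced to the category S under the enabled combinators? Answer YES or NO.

S\NP S ((NP/PP)\(S\NP))\S NP/N N PP\NP
CKY chart[0,6] = {NP}; S ∉ chart

NO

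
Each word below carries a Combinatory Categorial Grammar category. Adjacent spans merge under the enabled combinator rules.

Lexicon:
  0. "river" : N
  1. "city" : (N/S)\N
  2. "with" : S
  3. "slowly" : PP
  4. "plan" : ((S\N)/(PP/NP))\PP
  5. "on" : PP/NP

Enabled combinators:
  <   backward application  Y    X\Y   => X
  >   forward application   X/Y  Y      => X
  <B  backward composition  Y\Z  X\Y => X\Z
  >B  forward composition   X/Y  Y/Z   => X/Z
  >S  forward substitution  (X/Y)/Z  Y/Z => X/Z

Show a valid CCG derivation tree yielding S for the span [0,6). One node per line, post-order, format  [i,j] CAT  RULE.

[0,1] N  lex  "river"
[1,2] (N/S)\N  lex  "city"
[0,2] N/S  <  k=1
[2,3] S  lex  "with"
[0,3] N  >  k=2
[3,4] PP  lex  "slowly"
[4,5] ((S\N)/(PP/NP))\PP  lex  "plan"
[3,5] (S\N)/(PP/NP)  <  k=4
[5,6] PP/NP  lex  "on"
[3,6] S\N  >  k=5
[0,6] S  <  k=3

[0,6] S   <
  [0,3] N   >
    [0,2] N/S   <
      [0,1] "river" : N
      [1,2] "city" : (N/S)\N
    [2,3] "with" : S
  [3,6] S\N   >
    [3,5] (S\N)/(PP/NP)   <
      [3,4] "slowly" : PP
      [4,5] "plan" : ((S\N)/(PP/NP))\PP
    [5,6] "on" : PP/NP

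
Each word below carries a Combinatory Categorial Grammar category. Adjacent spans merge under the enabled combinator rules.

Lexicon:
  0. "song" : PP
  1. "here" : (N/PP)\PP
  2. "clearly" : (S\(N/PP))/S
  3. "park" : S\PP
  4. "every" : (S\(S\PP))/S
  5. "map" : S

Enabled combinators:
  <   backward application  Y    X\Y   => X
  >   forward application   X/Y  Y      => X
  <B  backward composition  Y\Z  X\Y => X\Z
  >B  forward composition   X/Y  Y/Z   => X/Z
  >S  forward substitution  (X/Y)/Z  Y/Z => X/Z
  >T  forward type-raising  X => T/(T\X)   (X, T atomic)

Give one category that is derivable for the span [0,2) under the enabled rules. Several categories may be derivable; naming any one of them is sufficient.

[0,6] S   <
  [0,2] N/PP   <
    [0,1] "song" : PP
    [1,2] "here" : (N/PP)\PP
  [2,6] S\(N/PP)   >
    [2,3] "clearly" : (S\(N/PP))/S
    [3,6] S   <
      [3,4] "park" : S\PP
      [4,6] S\(S\PP)   >
        [4,5] "every" : (S\(S\PP))/S
        [5,6] "map" : S

N/PP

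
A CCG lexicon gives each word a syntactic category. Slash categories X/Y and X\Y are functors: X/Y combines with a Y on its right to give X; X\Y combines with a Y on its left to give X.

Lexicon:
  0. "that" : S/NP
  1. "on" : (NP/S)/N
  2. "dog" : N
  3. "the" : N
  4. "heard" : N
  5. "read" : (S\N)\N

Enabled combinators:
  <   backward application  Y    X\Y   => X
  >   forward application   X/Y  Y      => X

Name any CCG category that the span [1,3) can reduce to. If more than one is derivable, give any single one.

[0,6] S   >
  [0,1] "that" : S/NP
  [1,6] NP   >
    [1,3] NP/S   >
      [1,2] "on" : (NP/S)/N
      [2,3] "dog" : N
    [3,6] S   <
      [3,4] "the" : N
      [4,6] S\N   <
        [4,5] "heard" : N
        [5,6] "read" : (S\N)\N

NP/S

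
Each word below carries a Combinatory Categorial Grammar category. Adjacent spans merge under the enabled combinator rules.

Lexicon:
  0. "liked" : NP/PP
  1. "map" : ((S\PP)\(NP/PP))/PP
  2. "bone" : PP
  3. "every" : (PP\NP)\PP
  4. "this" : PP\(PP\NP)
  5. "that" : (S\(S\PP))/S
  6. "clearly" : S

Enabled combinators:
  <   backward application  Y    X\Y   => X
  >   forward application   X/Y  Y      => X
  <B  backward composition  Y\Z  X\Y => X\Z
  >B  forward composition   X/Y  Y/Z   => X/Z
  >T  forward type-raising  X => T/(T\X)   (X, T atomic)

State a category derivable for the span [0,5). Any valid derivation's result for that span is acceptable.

S\PP

[0,7] S   <
  [0,5] S\PP   <
    [0,1] "liked" : NP/PP
    [1,5] (S\PP)\(NP/PP)   >
      [1,2] "map" : ((S\PP)\(NP/PP))/PP
      [2,5] PP   <
        [2,4] PP\NP   <
          [2,3] "bone" : PP
          [3,4] "every" : (PP\NP)\PP
        [4,5] "this" : PP\(PP\NP)
  [5,7] S\(S\PP)   >
    [5,6] "that" : (S\(S\PP))/S
    [6,7] "clearly" : S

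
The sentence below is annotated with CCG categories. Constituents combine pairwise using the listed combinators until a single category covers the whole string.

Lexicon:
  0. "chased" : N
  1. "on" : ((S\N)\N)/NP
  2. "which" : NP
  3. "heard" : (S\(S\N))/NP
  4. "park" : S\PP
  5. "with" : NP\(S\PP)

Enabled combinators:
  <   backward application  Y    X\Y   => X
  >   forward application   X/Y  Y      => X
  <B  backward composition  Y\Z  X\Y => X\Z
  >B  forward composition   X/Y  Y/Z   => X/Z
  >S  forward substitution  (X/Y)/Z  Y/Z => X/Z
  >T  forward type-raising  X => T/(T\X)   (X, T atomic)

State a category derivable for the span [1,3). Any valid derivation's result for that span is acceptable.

[0,6] S   <
  [0,3] S\N   <
    [0,1] "chased" : N
    [1,3] (S\N)\N   >
      [1,2] "on" : ((S\N)\N)/NP
      [2,3] "which" : NP
  [3,6] S\(S\N)   >
    [3,4] "heard" : (S\(S\N))/NP
    [4,6] NP   <
      [4,5] "park" : S\PP
      [5,6] "with" : NP\(S\PP)

(S\N)\N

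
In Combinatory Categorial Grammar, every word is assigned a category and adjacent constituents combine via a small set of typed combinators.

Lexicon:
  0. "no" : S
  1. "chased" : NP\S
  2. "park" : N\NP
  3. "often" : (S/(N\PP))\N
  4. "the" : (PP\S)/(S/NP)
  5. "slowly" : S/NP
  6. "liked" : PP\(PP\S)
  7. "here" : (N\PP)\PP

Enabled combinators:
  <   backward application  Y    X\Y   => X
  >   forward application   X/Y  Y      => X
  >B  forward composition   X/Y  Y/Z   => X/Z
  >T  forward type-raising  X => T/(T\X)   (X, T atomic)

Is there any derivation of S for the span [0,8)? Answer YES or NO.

[0,8] S   >
  [0,4] S/(N\PP)   <
    [0,3] N   <
      [0,2] NP   >
        [0,1] NP/(NP\S)   >T
          [0,1] "no" : S
        [1,2] "chased" : NP\S
      [2,3] "park" : N\NP
    [3,4] "often" : (S/(N\PP))\N
  [4,8] N\PP   <
    [4,7] PP   <
      [4,6] PP\S   >
        [4,5] "the" : (PP\S)/(S/NP)
        [5,6] "slowly" : S/NP
      [6,7] "liked" : PP\(PP\S)
    [7,8] "here" : (N\PP)\PP

YES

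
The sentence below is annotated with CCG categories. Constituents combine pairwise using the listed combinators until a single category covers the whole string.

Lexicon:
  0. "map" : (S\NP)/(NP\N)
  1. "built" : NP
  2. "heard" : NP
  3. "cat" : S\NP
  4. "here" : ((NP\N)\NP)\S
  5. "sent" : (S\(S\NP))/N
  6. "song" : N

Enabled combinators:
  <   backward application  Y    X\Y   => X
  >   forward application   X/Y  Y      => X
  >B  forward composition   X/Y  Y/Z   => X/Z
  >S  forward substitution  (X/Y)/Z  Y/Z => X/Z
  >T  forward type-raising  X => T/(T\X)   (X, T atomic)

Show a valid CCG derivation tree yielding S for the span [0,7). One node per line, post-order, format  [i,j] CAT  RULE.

[0,7] S   <
  [0,5] S\NP   >
    [0,1] "map" : (S\NP)/(NP\N)
    [1,5] NP\N   <
      [1,2] "built" : NP
      [2,5] (NP\N)\NP   <
        [2,4] S   >
          [2,3] S/(S\NP)   >T
            [2,3] "heard" : NP
          [3,4] "cat" : S\NP
        [4,5] "here" : ((NP\N)\NP)\S
  [5,7] S\(S\NP)   >
    [5,6] "sent" : (S\(S\NP))/N
    [6,7] "song" : N

[0,1] (S\NP)/(NP\N)  lex  "map"
[1,2] NP  lex  "built"
[2,3] NP  lex  "heard"
[2,3] S/(S\NP)  >T
[3,4] S\NP  lex  "cat"
[2,4] S  >  k=3
[4,5] ((NP\N)\NP)\S  lex  "here"
[2,5] (NP\N)\NP  <  k=4
[1,5] NP\N  <  k=2
[0,5] S\NP  >  k=1
[5,6] (S\(S\NP))/N  lex  "sent"
[6,7] N  lex  "song"
[5,7] S\(S\NP)  >  k=6
[0,7] S  <  k=5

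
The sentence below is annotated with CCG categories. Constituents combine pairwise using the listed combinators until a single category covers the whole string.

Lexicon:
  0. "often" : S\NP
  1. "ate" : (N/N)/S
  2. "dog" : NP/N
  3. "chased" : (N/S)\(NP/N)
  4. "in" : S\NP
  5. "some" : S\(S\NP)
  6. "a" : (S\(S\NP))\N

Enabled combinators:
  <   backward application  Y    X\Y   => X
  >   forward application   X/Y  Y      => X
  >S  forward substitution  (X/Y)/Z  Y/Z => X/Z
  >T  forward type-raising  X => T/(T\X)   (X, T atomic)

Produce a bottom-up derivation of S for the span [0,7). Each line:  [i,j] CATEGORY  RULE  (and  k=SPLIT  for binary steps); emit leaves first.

[0,7] S   <
  [0,1] "often" : S\NP
  [1,7] S\(S\NP)   <
    [1,6] N   >
      [1,4] N/S   >S
        [1,2] "ate" : (N/N)/S
        [2,4] N/S   <
          [2,3] "dog" : NP/N
          [3,4] "chased" : (N/S)\(NP/N)
      [4,6] S   <
        [4,5] "in" : S\NP
        [5,6] "some" : S\(S\NP)
    [6,7] "a" : (S\(S\NP))\N

[0,1] S\NP  lex  "often"
[1,2] (N/N)/S  lex  "ate"
[2,3] NP/N  lex  "dog"
[3,4] (N/S)\(NP/N)  lex  "chased"
[2,4] N/S  <  k=3
[1,4] N/S  >S  k=2
[4,5] S\NP  lex  "in"
[5,6] S\(S\NP)  lex  "some"
[4,6] S  <  k=5
[1,6] N  >  k=4
[6,7] (S\(S\NP))\N  lex  "a"
[1,7] S\(S\NP)  <  k=6
[0,7] S  <  k=1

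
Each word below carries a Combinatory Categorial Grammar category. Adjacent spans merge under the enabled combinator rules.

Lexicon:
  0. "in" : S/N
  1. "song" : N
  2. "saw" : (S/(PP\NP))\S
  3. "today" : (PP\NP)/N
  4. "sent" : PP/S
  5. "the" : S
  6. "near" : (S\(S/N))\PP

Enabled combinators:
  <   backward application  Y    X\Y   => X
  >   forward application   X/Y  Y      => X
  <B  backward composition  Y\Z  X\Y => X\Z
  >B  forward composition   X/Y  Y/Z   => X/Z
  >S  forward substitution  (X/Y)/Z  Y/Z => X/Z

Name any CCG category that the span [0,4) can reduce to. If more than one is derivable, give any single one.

[0,7] S   <
  [0,4] S/N   >B
    [0,3] S/(PP\NP)   <
      [0,2] S   >
        [0,1] "in" : S/N
        [1,2] "song" : N
      [2,3] "saw" : (S/(PP\NP))\S
    [3,4] "today" : (PP\NP)/N
  [4,7] S\(S/N)   <
    [4,6] PP   >
      [4,5] "sent" : PP/S
      [5,6] "the" : S
    [6,7] "near" : (S\(S/N))\PP

S/N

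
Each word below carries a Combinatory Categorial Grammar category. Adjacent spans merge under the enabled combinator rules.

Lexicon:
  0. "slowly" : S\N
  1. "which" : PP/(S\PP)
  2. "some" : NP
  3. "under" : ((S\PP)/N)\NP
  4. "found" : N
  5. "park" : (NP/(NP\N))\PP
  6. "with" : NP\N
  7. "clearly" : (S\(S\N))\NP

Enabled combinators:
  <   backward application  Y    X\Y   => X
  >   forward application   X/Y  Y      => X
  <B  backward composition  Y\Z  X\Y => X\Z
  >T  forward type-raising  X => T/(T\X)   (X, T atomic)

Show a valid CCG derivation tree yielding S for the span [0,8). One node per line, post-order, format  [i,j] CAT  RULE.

[0,1] S\N  lex  "slowly"
[1,2] PP/(S\PP)  lex  "which"
[2,3] NP  lex  "some"
[3,4] ((S\PP)/N)\NP  lex  "under"
[2,4] (S\PP)/N  <  k=3
[4,5] N  lex  "found"
[2,5] S\PP  >  k=4
[1,5] PP  >  k=2
[5,6] (NP/(NP\N))\PP  lex  "park"
[1,6] NP/(NP\N)  <  k=5
[6,7] NP\N  lex  "with"
[1,7] NP  >  k=6
[7,8] (S\(S\N))\NP  lex  "clearly"
[1,8] S\(S\N)  <  k=7
[0,8] S  <  k=1

[0,8] S   <
  [0,1] "slowly" : S\N
  [1,8] S\(S\N)   <
    [1,7] NP   >
      [1,6] NP/(NP\N)   <
        [1,5] PP   >
          [1,2] "which" : PP/(S\PP)
          [2,5] S\PP   >
            [2,4] (S\PP)/N   <
              [2,3] "some" : NP
              [3,4] "under" : ((S\PP)/N)\NP
            [4,5] "found" : N
        [5,6] "park" : (NP/(NP\N))\PP
      [6,7] "with" : NP\N
    [7,8] "clearly" : (S\(S\N))\NP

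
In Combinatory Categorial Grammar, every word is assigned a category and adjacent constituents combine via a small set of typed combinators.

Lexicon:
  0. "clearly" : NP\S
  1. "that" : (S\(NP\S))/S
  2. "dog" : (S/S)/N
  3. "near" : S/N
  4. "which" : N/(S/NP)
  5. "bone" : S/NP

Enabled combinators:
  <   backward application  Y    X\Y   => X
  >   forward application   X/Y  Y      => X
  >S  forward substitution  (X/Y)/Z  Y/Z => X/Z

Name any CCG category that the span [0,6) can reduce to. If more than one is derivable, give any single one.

S

[0,6] S   <
  [0,1] "clearly" : NP\S
  [1,6] S\(NP\S)   >
    [1,2] "that" : (S\(NP\S))/S
    [2,6] S   >
      [2,4] S/N   >S
        [2,3] "dog" : (S/S)/N
        [3,4] "near" : S/N
      [4,6] N   >
        [4,5] "which" : N/(S/NP)
        [5,6] "bone" : S/NP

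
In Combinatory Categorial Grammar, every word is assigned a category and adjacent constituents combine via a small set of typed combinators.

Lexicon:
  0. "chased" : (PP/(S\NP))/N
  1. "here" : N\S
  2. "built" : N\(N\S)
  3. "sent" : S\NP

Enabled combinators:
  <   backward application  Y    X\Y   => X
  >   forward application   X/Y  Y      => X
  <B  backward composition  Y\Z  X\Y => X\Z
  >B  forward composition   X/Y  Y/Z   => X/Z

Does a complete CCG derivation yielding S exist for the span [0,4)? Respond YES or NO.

NO

(PP/(S\NP))/N N\S N\(N\S) S\NP
CKY chart[0,4] = {PP}; S ∉ chart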